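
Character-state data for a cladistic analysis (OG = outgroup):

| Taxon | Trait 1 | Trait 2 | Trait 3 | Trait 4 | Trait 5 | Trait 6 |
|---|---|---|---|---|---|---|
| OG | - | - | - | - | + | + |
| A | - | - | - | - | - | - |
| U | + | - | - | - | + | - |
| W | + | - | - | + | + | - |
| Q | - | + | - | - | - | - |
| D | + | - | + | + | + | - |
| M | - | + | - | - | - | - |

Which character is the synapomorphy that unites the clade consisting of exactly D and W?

Character polarity is set by the outgroup: the derived state is whichever differs from the outgroup's state, so for Trait 5, Trait 6 the derived state is '-', and for the remaining characters it is '+'.
Only D, U, and W show the derived state '+' for Trait 1, supporting them as a clade.
Trait 2 (derived state '+') is shared by M and Q — a synapomorphy uniting that clade.
Trait 3 (derived state '+') is unique to D (autapomorphy; uninformative for grouping).
Trait 4: derived state '+' in D and W only — synapomorphy for {D, W}.
Only A, M, and Q show the derived state '-' for Trait 5, supporting them as a clade.
Trait 6 (derived state '-') is shared by all ingroup taxa — unites the whole ingroup.
Most parsimonious ingroup topology: ((A,(Q,M)),(U,(W,D))).
The clade {D, W} is supported by Trait 4: its derived state '+' occurs in exactly those taxa and in no other taxon (including the outgroup).

Trait 4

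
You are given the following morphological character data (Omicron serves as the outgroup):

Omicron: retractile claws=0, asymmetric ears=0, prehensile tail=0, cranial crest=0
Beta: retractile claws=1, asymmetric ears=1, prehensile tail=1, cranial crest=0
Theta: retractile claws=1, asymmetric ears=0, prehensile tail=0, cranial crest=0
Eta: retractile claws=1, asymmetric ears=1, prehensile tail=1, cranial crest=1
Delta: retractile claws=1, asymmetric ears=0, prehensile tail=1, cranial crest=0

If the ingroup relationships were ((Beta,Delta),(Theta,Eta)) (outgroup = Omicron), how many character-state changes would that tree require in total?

6

Map each character onto ((Beta,Delta),(Theta,Eta)) (rooted by Omicron) and count the minimum state changes it requires (Fitch parsimony):
retractile claws: 1; asymmetric ears: 2; prehensile tail: 2; cranial crest: 1.
Total tree length = 6.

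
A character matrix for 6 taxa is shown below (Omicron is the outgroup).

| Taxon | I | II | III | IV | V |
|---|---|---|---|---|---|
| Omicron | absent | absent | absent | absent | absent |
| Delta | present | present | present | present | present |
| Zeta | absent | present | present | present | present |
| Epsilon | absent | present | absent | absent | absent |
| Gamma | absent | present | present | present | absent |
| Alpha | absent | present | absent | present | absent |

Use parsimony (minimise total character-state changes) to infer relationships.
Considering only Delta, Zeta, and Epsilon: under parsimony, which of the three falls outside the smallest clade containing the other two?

Epsilon

The outgroup has state 'absent' for every character, so 'present' is the derived state throughout.
I (derived state 'present') is unique to Delta (autapomorphy; uninformative for grouping).
All ingroup taxa share the derived state 'present' for II; it defines the ingroup but does not resolve relationships within it.
Only Delta, Gamma, and Zeta show the derived state 'present' for III, supporting them as a clade.
IV (derived state 'present') is shared by Alpha, Delta, Gamma, and Zeta — a synapomorphy uniting that clade.
V: derived state 'present' in Delta and Zeta only — synapomorphy for {Delta, Zeta}.
Most parsimonious ingroup topology: ((((Delta,Zeta),Gamma),Alpha),Epsilon).
Delta and Zeta share a more recent common ancestor with each other than either does with Epsilon, so Epsilon is the least closely related of the three.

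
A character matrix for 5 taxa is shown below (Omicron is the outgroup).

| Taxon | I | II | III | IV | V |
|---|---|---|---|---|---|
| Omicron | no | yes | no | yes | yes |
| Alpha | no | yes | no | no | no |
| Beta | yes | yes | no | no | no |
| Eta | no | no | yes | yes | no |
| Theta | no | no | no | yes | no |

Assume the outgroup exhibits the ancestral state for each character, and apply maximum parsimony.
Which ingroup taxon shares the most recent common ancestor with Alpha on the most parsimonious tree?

Character polarity is set by the outgroup: the derived state is whichever differs from the outgroup's state, so for II, IV, V the derived state is 'no', and for the remaining characters it is 'yes'.
I: derived state 'yes' in Beta only — an autapomorphy, so it tells us nothing about relationships among taxa.
Only Eta and Theta show the derived state 'no' for II, supporting them as a clade.
III (derived state 'yes') is unique to Eta (autapomorphy; uninformative for grouping).
IV (derived state 'no') is shared by Alpha and Beta — a synapomorphy uniting that clade.
All ingroup taxa share the derived state 'no' for V; it defines the ingroup but does not resolve relationships within it.
Most parsimonious ingroup topology: ((Alpha,Beta),(Eta,Theta)).
Alpha and Beta form a cherry on this tree, so they are sister taxa.

Beta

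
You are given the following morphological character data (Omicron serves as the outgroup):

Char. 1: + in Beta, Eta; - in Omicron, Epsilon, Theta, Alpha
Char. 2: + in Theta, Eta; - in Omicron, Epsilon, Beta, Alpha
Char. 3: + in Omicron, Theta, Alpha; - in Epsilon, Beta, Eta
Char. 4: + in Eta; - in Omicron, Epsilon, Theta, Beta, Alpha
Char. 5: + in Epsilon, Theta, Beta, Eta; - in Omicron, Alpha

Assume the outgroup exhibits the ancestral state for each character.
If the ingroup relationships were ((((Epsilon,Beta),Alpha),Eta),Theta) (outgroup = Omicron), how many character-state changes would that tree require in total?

9

Map each character onto ((((Epsilon,Beta),Alpha),Eta),Theta) (rooted by Omicron) and count the minimum state changes it requires (Fitch parsimony):
Char. 1: 2; Char. 2: 2; Char. 3: 2; Char. 4: 1; Char. 5: 2.
Total tree length = 9.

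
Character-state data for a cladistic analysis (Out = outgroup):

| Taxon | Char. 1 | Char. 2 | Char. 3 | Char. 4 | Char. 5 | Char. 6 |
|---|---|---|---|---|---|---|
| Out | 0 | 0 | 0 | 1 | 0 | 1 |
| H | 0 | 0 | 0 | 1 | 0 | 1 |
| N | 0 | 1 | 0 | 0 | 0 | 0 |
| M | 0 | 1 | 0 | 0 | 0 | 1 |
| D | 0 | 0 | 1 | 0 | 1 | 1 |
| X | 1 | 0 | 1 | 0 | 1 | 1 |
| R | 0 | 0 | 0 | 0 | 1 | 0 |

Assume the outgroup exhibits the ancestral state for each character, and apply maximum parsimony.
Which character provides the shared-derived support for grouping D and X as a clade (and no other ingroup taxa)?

Char. 3

Character polarity is set by the outgroup: the derived state is whichever differs from the outgroup's state, so for Char. 4, Char. 6 the derived state is '0', and for the remaining characters it is '1'.
Char. 1: derived state '1' in X only — an autapomorphy, so it tells us nothing about relationships among taxa.
Char. 2: derived state '1' in M and N only — synapomorphy for {M, N}.
Char. 3 (derived state '1') is shared by D and X — a synapomorphy uniting that clade.
Char. 4 (derived state '0') is shared by D, M, N, R, and X — a synapomorphy uniting that clade.
Char. 5: derived state '1' in D, R, and X only — synapomorphy for {D, R, X}.
Char. 6 groups N and R, which is incompatible with the clades supported by the remaining characters; treating it as convergent (homoplasy) costs fewer steps than any alternative tree.
Most parsimonious ingroup topology: (H,((N,M),((D,X),R))).
The clade {D, X} is supported by Char. 3: its derived state '1' occurs in exactly those taxa and in no other taxon (including the outgroup).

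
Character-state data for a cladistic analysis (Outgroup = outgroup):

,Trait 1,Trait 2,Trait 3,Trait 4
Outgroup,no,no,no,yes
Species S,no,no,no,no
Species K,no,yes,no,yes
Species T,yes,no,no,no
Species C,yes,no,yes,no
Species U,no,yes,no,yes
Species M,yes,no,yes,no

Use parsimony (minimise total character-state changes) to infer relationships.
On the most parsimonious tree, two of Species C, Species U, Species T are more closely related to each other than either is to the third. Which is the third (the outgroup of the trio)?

Species U

Character polarity is set by the outgroup: the derived state is whichever differs from the outgroup's state, so for Trait 4 the derived state is 'no', and for the remaining characters it is 'yes'.
Trait 1 (derived state 'yes') is shared by Species C, Species M, and Species T — a synapomorphy uniting that clade.
Trait 2: derived state 'yes' in Species K and Species U only — synapomorphy for {Species K, Species U}.
Trait 3: derived state 'yes' in Species C and Species M only — synapomorphy for {Species C, Species M}.
Trait 4: derived state 'no' in Species C, Species M, Species S, and Species T only — synapomorphy for {Species C, Species M, Species S, Species T}.
Most parsimonious ingroup topology: ((Species S,(Species T,(Species C,Species M))),(Species K,Species U)).
Species T and Species C share a more recent common ancestor with each other than either does with Species U, so Species U is the least closely related of the three.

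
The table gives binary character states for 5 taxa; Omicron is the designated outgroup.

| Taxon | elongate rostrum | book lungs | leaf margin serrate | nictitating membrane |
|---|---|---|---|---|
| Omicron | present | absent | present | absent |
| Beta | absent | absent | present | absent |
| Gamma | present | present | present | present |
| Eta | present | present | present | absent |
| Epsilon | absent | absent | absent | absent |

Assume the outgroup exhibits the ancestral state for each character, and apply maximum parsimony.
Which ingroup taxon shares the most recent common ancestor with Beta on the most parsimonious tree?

Character polarity is set by the outgroup: the derived state is whichever differs from the outgroup's state, so for elongate rostrum, leaf margin serrate the derived state is 'absent', and for the remaining characters it is 'present'.
elongate rostrum: derived state 'absent' in Beta and Epsilon only — synapomorphy for {Beta, Epsilon}.
Only Eta and Gamma show the derived state 'present' for book lungs, supporting them as a clade.
leaf margin serrate (derived state 'absent') is unique to Epsilon (autapomorphy; uninformative for grouping).
nictitating membrane: derived state 'present' in Gamma only — an autapomorphy, so it tells us nothing about relationships among taxa.
Most parsimonious ingroup topology: ((Beta,Epsilon),(Gamma,Eta)).
Beta and Epsilon form a cherry on this tree, so they are sister taxa.

Epsilon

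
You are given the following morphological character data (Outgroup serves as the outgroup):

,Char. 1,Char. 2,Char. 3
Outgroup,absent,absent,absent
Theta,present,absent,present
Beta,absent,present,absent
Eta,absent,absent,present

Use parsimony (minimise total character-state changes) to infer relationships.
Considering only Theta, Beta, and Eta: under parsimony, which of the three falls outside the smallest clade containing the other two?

The outgroup has state 'absent' for every character, so 'present' is the derived state throughout.
Char. 1 (derived state 'present') is unique to Theta (autapomorphy; uninformative for grouping).
Char. 2 (derived state 'present') is unique to Beta (autapomorphy; uninformative for grouping).
Only Eta and Theta show the derived state 'present' for Char. 3, supporting them as a clade.
Most parsimonious ingroup topology: ((Theta,Eta),Beta).
Eta and Theta share a more recent common ancestor with each other than either does with Beta, so Beta is the least closely related of the three.

Beta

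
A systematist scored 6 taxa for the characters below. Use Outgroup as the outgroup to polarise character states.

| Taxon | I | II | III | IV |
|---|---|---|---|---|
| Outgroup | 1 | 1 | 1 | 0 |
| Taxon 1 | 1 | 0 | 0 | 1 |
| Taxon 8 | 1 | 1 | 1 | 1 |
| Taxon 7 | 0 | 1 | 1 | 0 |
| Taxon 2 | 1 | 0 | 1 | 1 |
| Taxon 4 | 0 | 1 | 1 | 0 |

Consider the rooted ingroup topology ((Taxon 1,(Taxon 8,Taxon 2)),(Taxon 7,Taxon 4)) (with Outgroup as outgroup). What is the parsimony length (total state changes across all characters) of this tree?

5

Map each character onto ((Taxon 1,(Taxon 8,Taxon 2)),(Taxon 7,Taxon 4)) (rooted by Outgroup) and count the minimum state changes it requires (Fitch parsimony):
I: 1; II: 2; III: 1; IV: 1.
Total tree length = 5.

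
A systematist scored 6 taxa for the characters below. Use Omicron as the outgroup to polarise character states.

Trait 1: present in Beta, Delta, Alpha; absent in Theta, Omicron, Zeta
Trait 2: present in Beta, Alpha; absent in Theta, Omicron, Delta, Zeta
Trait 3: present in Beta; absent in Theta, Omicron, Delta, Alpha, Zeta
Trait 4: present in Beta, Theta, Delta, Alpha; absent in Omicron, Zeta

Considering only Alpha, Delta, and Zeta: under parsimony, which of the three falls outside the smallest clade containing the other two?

The outgroup has state 'absent' for every character, so 'present' is the derived state throughout.
Trait 1 (derived state 'present') is shared by Alpha, Beta, and Delta — a synapomorphy uniting that clade.
Only Alpha and Beta show the derived state 'present' for Trait 2, supporting them as a clade.
Trait 3 (derived state 'present') is unique to Beta (autapomorphy; uninformative for grouping).
Trait 4: derived state 'present' in Alpha, Beta, Delta, and Theta only — synapomorphy for {Alpha, Beta, Delta, Theta}.
Most parsimonious ingroup topology: ((Theta,(Delta,(Beta,Alpha))),Zeta).
Delta and Alpha share a more recent common ancestor with each other than either does with Zeta, so Zeta is the least closely related of the three.

Zeta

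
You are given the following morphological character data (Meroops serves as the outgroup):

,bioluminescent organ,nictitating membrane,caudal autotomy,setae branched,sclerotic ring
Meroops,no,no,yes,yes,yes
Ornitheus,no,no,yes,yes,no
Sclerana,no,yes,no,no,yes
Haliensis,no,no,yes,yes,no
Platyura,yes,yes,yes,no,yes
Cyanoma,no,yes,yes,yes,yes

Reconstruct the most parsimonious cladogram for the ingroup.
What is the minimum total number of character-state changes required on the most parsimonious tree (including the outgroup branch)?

Character polarity is set by the outgroup: the derived state is whichever differs from the outgroup's state, so for caudal autotomy, setae branched, sclerotic ring the derived state is 'no', and for the remaining characters it is 'yes'.
bioluminescent organ: derived state 'yes' in Platyura only — an autapomorphy, so it tells us nothing about relationships among taxa.
nictitating membrane: derived state 'yes' in Cyanoma, Platyura, and Sclerana only — synapomorphy for {Cyanoma, Platyura, Sclerana}.
caudal autotomy (derived state 'no') is unique to Sclerana (autapomorphy; uninformative for grouping).
Only Platyura and Sclerana show the derived state 'no' for setae branched, supporting them as a clade.
sclerotic ring (derived state 'no') is shared by Haliensis and Ornitheus — a synapomorphy uniting that clade.
Most parsimonious ingroup topology: ((Ornitheus,Haliensis),((Sclerana,Platyura),Cyanoma)).
Changes per character on this tree: bioluminescent organ: 1; nictitating membrane: 1; caudal autotomy: 1; setae branched: 1; sclerotic ring: 1.
Total = 5.

5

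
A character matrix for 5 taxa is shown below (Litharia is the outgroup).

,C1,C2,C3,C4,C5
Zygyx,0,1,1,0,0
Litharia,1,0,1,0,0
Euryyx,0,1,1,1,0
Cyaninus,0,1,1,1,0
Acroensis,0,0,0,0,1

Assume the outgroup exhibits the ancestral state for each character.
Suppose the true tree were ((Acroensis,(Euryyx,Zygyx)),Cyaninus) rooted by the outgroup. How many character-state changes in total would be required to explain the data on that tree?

7

Map each character onto ((Acroensis,(Euryyx,Zygyx)),Cyaninus) (rooted by Litharia) and count the minimum state changes it requires (Fitch parsimony):
C1: 1; C2: 2; C3: 1; C4: 2; C5: 1.
Total tree length = 7.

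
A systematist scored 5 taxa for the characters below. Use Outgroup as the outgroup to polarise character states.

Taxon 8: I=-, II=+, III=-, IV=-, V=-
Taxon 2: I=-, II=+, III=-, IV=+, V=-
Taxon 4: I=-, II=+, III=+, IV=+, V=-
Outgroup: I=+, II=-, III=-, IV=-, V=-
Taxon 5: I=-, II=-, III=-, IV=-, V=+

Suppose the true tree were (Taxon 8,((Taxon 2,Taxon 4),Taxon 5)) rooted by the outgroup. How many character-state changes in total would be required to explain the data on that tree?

Map each character onto (Taxon 8,((Taxon 2,Taxon 4),Taxon 5)) (rooted by Outgroup) and count the minimum state changes it requires (Fitch parsimony):
I: 1; II: 2; III: 1; IV: 1; V: 1.
Total tree length = 6.

6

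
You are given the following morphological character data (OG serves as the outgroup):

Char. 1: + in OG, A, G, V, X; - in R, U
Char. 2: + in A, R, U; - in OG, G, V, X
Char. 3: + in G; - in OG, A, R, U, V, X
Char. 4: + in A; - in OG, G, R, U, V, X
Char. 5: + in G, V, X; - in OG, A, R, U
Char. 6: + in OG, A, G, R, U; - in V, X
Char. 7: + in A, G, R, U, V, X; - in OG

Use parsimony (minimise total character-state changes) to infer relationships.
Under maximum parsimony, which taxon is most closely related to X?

Character polarity is set by the outgroup: the derived state is whichever differs from the outgroup's state, so for Char. 1, Char. 6 the derived state is '-', and for the remaining characters it is '+'.
Char. 1 (derived state '-') is shared by R and U — a synapomorphy uniting that clade.
Only A, R, and U show the derived state '+' for Char. 2, supporting them as a clade.
Char. 3 (derived state '+') is unique to G (autapomorphy; uninformative for grouping).
Char. 4 (derived state '+') is unique to A (autapomorphy; uninformative for grouping).
Only G, V, and X show the derived state '+' for Char. 5, supporting them as a clade.
Only V and X show the derived state '-' for Char. 6, supporting them as a clade.
All ingroup taxa share the derived state '+' for Char. 7; it defines the ingroup but does not resolve relationships within it.
Most parsimonious ingroup topology: ((A,(R,U)),(G,(V,X))).
X and V form a cherry on this tree, so they are sister taxa.

V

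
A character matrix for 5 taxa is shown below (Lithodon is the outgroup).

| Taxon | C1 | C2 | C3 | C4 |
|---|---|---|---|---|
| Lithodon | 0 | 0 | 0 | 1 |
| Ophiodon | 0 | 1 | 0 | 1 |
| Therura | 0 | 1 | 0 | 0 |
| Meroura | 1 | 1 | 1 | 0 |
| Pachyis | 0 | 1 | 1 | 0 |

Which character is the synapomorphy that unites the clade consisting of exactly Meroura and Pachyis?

C3

Character polarity is set by the outgroup: the derived state is whichever differs from the outgroup's state, so for C4 the derived state is '0', and for the remaining characters it is '1'.
C1: derived state '1' in Meroura only — an autapomorphy, so it tells us nothing about relationships among taxa.
All ingroup taxa share the derived state '1' for C2; it defines the ingroup but does not resolve relationships within it.
C3: derived state '1' in Meroura and Pachyis only — synapomorphy for {Meroura, Pachyis}.
C4: derived state '0' in Meroura, Pachyis, and Therura only — synapomorphy for {Meroura, Pachyis, Therura}.
Most parsimonious ingroup topology: (Ophiodon,(Therura,(Meroura,Pachyis))).
The clade {Meroura, Pachyis} is supported by C3: its derived state '1' occurs in exactly those taxa and in no other taxon (including the outgroup).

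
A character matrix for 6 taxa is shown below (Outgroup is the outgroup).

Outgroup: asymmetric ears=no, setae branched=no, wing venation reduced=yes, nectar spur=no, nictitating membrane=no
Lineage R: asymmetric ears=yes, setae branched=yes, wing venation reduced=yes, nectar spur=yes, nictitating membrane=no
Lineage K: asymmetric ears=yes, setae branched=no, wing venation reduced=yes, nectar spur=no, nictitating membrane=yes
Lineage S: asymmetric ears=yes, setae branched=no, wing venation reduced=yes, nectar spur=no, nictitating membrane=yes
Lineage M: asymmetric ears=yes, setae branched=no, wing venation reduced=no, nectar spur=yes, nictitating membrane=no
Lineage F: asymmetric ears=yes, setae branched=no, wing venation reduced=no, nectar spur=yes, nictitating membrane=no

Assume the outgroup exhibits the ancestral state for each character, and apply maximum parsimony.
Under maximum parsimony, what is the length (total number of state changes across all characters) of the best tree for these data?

5

Character polarity is set by the outgroup: the derived state is whichever differs from the outgroup's state, so for wing venation reduced the derived state is 'no', and for the remaining characters it is 'yes'.
All ingroup taxa share the derived state 'yes' for asymmetric ears; it defines the ingroup but does not resolve relationships within it.
setae branched (derived state 'yes') is unique to Lineage R (autapomorphy; uninformative for grouping).
Only Lineage F and Lineage M show the derived state 'no' for wing venation reduced, supporting them as a clade.
Only Lineage F, Lineage M, and Lineage R show the derived state 'yes' for nectar spur, supporting them as a clade.
Only Lineage K and Lineage S show the derived state 'yes' for nictitating membrane, supporting them as a clade.
Most parsimonious ingroup topology: ((Lineage R,(Lineage M,Lineage F)),(Lineage K,Lineage S)).
Changes per character on this tree: asymmetric ears: 1; setae branched: 1; wing venation reduced: 1; nectar spur: 1; nictitating membrane: 1.
Total = 5.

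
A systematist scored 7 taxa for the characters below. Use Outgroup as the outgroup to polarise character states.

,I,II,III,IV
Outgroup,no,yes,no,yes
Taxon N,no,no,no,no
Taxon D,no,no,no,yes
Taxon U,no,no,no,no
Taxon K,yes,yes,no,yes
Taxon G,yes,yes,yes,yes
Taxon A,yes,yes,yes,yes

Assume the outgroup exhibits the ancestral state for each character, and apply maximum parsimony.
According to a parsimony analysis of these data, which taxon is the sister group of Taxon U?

Taxon N

Character polarity is set by the outgroup: the derived state is whichever differs from the outgroup's state, so for II, IV the derived state is 'no', and for the remaining characters it is 'yes'.
I (derived state 'yes') is shared by Taxon A, Taxon G, and Taxon K — a synapomorphy uniting that clade.
II (derived state 'no') is shared by Taxon D, Taxon N, and Taxon U — a synapomorphy uniting that clade.
Only Taxon A and Taxon G show the derived state 'yes' for III, supporting them as a clade.
IV (derived state 'no') is shared by Taxon N and Taxon U — a synapomorphy uniting that clade.
Most parsimonious ingroup topology: (((Taxon N,Taxon U),Taxon D),(Taxon K,(Taxon G,Taxon A))).
Taxon U and Taxon N form a cherry on this tree, so they are sister taxa.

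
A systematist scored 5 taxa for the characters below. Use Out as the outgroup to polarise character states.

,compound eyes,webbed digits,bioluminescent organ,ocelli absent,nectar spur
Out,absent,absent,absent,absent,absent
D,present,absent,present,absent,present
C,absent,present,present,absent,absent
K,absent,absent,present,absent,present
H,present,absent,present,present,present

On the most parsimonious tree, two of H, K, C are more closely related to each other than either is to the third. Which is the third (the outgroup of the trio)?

C

The outgroup has state 'absent' for every character, so 'present' is the derived state throughout.
compound eyes (derived state 'present') is shared by D and H — a synapomorphy uniting that clade.
webbed digits: derived state 'present' in C only — an autapomorphy, so it tells us nothing about relationships among taxa.
All ingroup taxa share the derived state 'present' for bioluminescent organ; it defines the ingroup but does not resolve relationships within it.
ocelli absent: derived state 'present' in H only — an autapomorphy, so it tells us nothing about relationships among taxa.
nectar spur (derived state 'present') is shared by D, H, and K — a synapomorphy uniting that clade.
Most parsimonious ingroup topology: (((D,H),K),C).
K and H share a more recent common ancestor with each other than either does with C, so C is the least closely related of the three.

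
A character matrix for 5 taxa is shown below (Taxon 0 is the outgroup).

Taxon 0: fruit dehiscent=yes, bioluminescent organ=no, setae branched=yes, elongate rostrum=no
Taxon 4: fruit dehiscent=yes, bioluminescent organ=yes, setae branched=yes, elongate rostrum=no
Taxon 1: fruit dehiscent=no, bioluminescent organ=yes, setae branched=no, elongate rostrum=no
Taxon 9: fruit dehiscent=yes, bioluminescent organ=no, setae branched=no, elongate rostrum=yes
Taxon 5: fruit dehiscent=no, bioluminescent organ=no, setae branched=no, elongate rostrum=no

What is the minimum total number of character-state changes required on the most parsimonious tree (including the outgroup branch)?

5

Character polarity is set by the outgroup: the derived state is whichever differs from the outgroup's state, so for fruit dehiscent, setae branched the derived state is 'no', and for the remaining characters it is 'yes'.
Only Taxon 1 and Taxon 5 show the derived state 'no' for fruit dehiscent, supporting them as a clade.
bioluminescent organ (state 'yes') occurs in Taxon 1 and Taxon 4 but conflicts with the nesting implied by the other characters — most parsimoniously interpreted as homoplasy.
Only Taxon 1, Taxon 5, and Taxon 9 show the derived state 'no' for setae branched, supporting them as a clade.
elongate rostrum (derived state 'yes') is unique to Taxon 9 (autapomorphy; uninformative for grouping).
Most parsimonious ingroup topology: (Taxon 4,((Taxon 1,Taxon 5),Taxon 9)).
Changes per character on this tree: fruit dehiscent: 1; bioluminescent organ: 2; setae branched: 1; elongate rostrum: 1.
Total = 5.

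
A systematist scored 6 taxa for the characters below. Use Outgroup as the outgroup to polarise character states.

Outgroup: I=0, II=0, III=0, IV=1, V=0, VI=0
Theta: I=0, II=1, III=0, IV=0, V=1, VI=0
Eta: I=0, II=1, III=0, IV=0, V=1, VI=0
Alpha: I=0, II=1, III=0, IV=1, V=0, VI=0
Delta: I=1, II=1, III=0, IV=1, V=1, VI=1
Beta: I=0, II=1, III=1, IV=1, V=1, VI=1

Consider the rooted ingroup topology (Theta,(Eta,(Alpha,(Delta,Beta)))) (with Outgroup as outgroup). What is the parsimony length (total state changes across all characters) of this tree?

Map each character onto (Theta,(Eta,(Alpha,(Delta,Beta)))) (rooted by Outgroup) and count the minimum state changes it requires (Fitch parsimony):
I: 1; II: 1; III: 1; IV: 2; V: 2; VI: 1.
Total tree length = 8.

8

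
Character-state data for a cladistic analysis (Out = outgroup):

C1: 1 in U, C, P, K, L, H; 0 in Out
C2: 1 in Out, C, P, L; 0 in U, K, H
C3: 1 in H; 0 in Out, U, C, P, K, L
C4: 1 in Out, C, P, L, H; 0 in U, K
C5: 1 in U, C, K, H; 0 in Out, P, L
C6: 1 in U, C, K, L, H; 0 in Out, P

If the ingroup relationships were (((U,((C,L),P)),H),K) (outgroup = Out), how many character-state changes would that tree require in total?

Map each character onto (((U,((C,L),P)),H),K) (rooted by Out) and count the minimum state changes it requires (Fitch parsimony):
C1: 1; C2: 2; C3: 1; C4: 2; C5: 3; C6: 2.
Total tree length = 11.

11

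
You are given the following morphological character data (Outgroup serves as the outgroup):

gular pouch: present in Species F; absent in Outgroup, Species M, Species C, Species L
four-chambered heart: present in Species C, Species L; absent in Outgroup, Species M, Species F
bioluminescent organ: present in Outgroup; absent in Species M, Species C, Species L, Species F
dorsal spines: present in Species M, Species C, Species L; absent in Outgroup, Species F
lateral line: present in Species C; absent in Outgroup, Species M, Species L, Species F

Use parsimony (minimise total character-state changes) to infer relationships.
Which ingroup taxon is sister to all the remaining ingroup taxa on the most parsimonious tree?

Character polarity is set by the outgroup: the derived state is whichever differs from the outgroup's state, so for bioluminescent organ the derived state is 'absent', and for the remaining characters it is 'present'.
gular pouch: derived state 'present' in Species F only — an autapomorphy, so it tells us nothing about relationships among taxa.
four-chambered heart (derived state 'present') is shared by Species C and Species L — a synapomorphy uniting that clade.
bioluminescent organ (derived state 'absent') is shared by all ingroup taxa — unites the whole ingroup.
dorsal spines: derived state 'present' in Species C, Species L, and Species M only — synapomorphy for {Species C, Species L, Species M}.
lateral line (derived state 'present') is unique to Species C (autapomorphy; uninformative for grouping).
Most parsimonious ingroup topology: ((Species M,(Species C,Species L)),Species F).
Species F is sister to the clade containing all other ingroup taxa, so it is the earliest-diverging (most basal) ingroup lineage.

Species F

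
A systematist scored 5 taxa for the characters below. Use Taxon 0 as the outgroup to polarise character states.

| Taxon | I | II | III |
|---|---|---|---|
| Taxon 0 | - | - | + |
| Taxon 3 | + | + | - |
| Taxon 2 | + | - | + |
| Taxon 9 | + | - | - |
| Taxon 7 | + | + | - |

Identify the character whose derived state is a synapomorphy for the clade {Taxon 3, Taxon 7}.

II

Character polarity is set by the outgroup: the derived state is whichever differs from the outgroup's state, so for III the derived state is '-', and for the remaining characters it is '+'.
All ingroup taxa share the derived state '+' for I; it defines the ingroup but does not resolve relationships within it.
Only Taxon 3 and Taxon 7 show the derived state '+' for II, supporting them as a clade.
Only Taxon 3, Taxon 7, and Taxon 9 show the derived state '-' for III, supporting them as a clade.
Most parsimonious ingroup topology: (((Taxon 3,Taxon 7),Taxon 9),Taxon 2).
The clade {Taxon 3, Taxon 7} is supported by II: its derived state '+' occurs in exactly those taxa and in no other taxon (including the outgroup).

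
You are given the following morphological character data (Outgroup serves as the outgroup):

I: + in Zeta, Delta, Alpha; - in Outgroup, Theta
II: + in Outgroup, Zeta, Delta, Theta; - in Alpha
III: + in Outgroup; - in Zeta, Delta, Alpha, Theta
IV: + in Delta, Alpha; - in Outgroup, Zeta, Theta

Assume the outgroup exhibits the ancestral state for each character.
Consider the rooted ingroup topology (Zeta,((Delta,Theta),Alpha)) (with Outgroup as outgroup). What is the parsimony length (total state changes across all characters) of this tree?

6

Map each character onto (Zeta,((Delta,Theta),Alpha)) (rooted by Outgroup) and count the minimum state changes it requires (Fitch parsimony):
I: 2; II: 1; III: 1; IV: 2.
Total tree length = 6.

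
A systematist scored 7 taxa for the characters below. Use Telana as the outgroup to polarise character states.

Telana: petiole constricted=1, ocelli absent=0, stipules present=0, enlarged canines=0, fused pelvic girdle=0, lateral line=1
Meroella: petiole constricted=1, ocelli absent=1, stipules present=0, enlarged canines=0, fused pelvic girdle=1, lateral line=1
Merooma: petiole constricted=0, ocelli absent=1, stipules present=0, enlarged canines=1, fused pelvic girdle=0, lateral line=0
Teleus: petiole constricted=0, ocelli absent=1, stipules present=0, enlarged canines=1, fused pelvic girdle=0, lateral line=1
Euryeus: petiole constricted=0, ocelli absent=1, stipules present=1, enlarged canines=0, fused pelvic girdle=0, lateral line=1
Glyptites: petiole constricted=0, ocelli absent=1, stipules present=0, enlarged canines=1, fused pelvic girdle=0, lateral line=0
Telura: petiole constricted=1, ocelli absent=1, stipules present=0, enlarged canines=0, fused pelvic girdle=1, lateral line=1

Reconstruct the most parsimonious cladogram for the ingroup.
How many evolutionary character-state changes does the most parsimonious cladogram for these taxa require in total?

6

Character polarity is set by the outgroup: the derived state is whichever differs from the outgroup's state, so for petiole constricted, lateral line the derived state is '0', and for the remaining characters it is '1'.
Only Euryeus, Glyptites, Merooma, and Teleus show the derived state '0' for petiole constricted, supporting them as a clade.
ocelli absent (derived state '1') is shared by all ingroup taxa — unites the whole ingroup.
stipules present: derived state '1' in Euryeus only — an autapomorphy, so it tells us nothing about relationships among taxa.
enlarged canines (derived state '1') is shared by Glyptites, Merooma, and Teleus — a synapomorphy uniting that clade.
Only Meroella and Telura show the derived state '1' for fused pelvic girdle, supporting them as a clade.
lateral line (derived state '0') is shared by Glyptites and Merooma — a synapomorphy uniting that clade.
Most parsimonious ingroup topology: ((Meroella,Telura),(((Merooma,Glyptites),Teleus),Euryeus)).
Changes per character on this tree: petiole constricted: 1; ocelli absent: 1; stipules present: 1; enlarged canines: 1; fused pelvic girdle: 1; lateral line: 1.
Total = 6.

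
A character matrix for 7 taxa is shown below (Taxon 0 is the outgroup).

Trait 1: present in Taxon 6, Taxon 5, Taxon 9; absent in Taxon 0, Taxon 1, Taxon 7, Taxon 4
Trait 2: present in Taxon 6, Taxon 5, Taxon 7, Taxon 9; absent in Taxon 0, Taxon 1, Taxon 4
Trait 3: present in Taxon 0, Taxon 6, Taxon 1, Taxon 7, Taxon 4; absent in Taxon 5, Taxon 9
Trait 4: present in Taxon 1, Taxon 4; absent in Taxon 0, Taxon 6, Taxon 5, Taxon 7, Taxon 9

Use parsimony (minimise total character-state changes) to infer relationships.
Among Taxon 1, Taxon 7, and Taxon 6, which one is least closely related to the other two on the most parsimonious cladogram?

Taxon 1

Character polarity is set by the outgroup: the derived state is whichever differs from the outgroup's state, so for Trait 3 the derived state is 'absent', and for the remaining characters it is 'present'.
Trait 1: derived state 'present' in Taxon 5, Taxon 6, and Taxon 9 only — synapomorphy for {Taxon 5, Taxon 6, Taxon 9}.
Trait 2 (derived state 'present') is shared by Taxon 5, Taxon 6, Taxon 7, and Taxon 9 — a synapomorphy uniting that clade.
Only Taxon 5 and Taxon 9 show the derived state 'absent' for Trait 3, supporting them as a clade.
Trait 4: derived state 'present' in Taxon 1 and Taxon 4 only — synapomorphy for {Taxon 1, Taxon 4}.
Most parsimonious ingroup topology: (((Taxon 6,(Taxon 5,Taxon 9)),Taxon 7),(Taxon 1,Taxon 4)).
Taxon 6 and Taxon 7 share a more recent common ancestor with each other than either does with Taxon 1, so Taxon 1 is the least closely related of the three.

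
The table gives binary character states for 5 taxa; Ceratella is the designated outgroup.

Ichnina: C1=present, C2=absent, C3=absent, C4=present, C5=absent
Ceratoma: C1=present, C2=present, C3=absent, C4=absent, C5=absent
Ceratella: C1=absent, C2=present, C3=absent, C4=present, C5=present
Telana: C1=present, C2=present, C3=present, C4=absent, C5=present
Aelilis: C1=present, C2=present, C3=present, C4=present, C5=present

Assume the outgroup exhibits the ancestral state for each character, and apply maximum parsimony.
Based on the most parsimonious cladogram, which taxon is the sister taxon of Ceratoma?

Ichnina

Character polarity is set by the outgroup: the derived state is whichever differs from the outgroup's state, so for C2, C4, C5 the derived state is 'absent', and for the remaining characters it is 'present'.
All ingroup taxa share the derived state 'present' for C1; it defines the ingroup but does not resolve relationships within it.
C2 (derived state 'absent') is unique to Ichnina (autapomorphy; uninformative for grouping).
C3 (derived state 'present') is shared by Aelilis and Telana — a synapomorphy uniting that clade.
C4 (state 'absent') occurs in Ceratoma and Telana but conflicts with the nesting implied by the other characters — most parsimoniously interpreted as homoplasy.
C5: derived state 'absent' in Ceratoma and Ichnina only — synapomorphy for {Ceratoma, Ichnina}.
Most parsimonious ingroup topology: ((Telana,Aelilis),(Ichnina,Ceratoma)).
Ceratoma and Ichnina form a cherry on this tree, so they are sister taxa.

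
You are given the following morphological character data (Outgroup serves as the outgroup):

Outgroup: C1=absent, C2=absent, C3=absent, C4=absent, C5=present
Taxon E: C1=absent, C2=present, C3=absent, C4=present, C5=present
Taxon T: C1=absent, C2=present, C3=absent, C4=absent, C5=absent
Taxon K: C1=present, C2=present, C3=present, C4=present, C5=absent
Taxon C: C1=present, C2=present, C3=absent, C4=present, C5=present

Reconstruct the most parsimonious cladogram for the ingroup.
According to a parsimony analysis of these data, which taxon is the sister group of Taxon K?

Taxon C

Character polarity is set by the outgroup: the derived state is whichever differs from the outgroup's state, so for C5 the derived state is 'absent', and for the remaining characters it is 'present'.
Only Taxon C and Taxon K show the derived state 'present' for C1, supporting them as a clade.
C2 (derived state 'present') is shared by all ingroup taxa — unites the whole ingroup.
C3: derived state 'present' in Taxon K only — an autapomorphy, so it tells us nothing about relationships among taxa.
C4: derived state 'present' in Taxon C, Taxon E, and Taxon K only — synapomorphy for {Taxon C, Taxon E, Taxon K}.
C5 (state 'absent') occurs in Taxon K and Taxon T but conflicts with the nesting implied by the other characters — most parsimoniously interpreted as homoplasy.
Most parsimonious ingroup topology: ((Taxon E,(Taxon K,Taxon C)),Taxon T).
Taxon K and Taxon C form a cherry on this tree, so they are sister taxa.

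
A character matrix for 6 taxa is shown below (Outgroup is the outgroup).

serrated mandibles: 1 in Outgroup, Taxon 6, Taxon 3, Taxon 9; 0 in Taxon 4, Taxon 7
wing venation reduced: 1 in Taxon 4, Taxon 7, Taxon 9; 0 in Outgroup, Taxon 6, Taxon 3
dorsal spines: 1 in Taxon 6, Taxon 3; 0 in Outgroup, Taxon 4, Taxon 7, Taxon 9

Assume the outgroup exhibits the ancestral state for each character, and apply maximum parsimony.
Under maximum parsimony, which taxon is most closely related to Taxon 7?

Taxon 4

Character polarity is set by the outgroup: the derived state is whichever differs from the outgroup's state, so for serrated mandibles the derived state is '0', and for the remaining characters it is '1'.
Only Taxon 4 and Taxon 7 show the derived state '0' for serrated mandibles, supporting them as a clade.
wing venation reduced (derived state '1') is shared by Taxon 4, Taxon 7, and Taxon 9 — a synapomorphy uniting that clade.
dorsal spines: derived state '1' in Taxon 3 and Taxon 6 only — synapomorphy for {Taxon 3, Taxon 6}.
Most parsimonious ingroup topology: ((Taxon 6,Taxon 3),((Taxon 4,Taxon 7),Taxon 9)).
Taxon 7 and Taxon 4 form a cherry on this tree, so they are sister taxa.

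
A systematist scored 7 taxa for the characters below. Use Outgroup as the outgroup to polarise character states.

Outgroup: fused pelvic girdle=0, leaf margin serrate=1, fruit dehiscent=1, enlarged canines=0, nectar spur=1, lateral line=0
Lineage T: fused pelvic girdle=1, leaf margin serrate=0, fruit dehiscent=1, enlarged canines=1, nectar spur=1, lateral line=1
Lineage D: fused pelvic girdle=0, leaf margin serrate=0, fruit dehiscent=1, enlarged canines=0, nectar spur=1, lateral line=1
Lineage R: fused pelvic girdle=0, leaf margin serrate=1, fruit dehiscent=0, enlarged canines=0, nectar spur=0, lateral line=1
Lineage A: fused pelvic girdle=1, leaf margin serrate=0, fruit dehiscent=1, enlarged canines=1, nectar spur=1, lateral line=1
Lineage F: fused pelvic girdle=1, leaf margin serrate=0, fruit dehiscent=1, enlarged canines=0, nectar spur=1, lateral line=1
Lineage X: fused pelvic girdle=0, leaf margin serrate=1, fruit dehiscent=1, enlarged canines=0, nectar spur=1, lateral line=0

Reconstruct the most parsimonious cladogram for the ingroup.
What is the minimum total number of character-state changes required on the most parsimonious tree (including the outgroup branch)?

6

Character polarity is set by the outgroup: the derived state is whichever differs from the outgroup's state, so for leaf margin serrate, fruit dehiscent, nectar spur the derived state is '0', and for the remaining characters it is '1'.
fused pelvic girdle (derived state '1') is shared by Lineage A, Lineage F, and Lineage T — a synapomorphy uniting that clade.
leaf margin serrate: derived state '0' in Lineage A, Lineage D, Lineage F, and Lineage T only — synapomorphy for {Lineage A, Lineage D, Lineage F, Lineage T}.
fruit dehiscent (derived state '0') is unique to Lineage R (autapomorphy; uninformative for grouping).
enlarged canines: derived state '1' in Lineage A and Lineage T only — synapomorphy for {Lineage A, Lineage T}.
nectar spur (derived state '0') is unique to Lineage R (autapomorphy; uninformative for grouping).
lateral line: derived state '1' in Lineage A, Lineage D, Lineage F, Lineage R, and Lineage T only — synapomorphy for {Lineage A, Lineage D, Lineage F, Lineage R, Lineage T}.
Most parsimonious ingroup topology: (((((Lineage T,Lineage A),Lineage F),Lineage D),Lineage R),Lineage X).
Changes per character on this tree: fused pelvic girdle: 1; leaf margin serrate: 1; fruit dehiscent: 1; enlarged canines: 1; nectar spur: 1; lateral line: 1.
Total = 6.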